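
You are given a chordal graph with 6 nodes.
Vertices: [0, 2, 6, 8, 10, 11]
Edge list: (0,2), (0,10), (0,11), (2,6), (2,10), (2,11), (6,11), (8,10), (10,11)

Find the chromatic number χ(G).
χ(G) = 4

Clique number ω(G) = 4 (lower bound: χ ≥ ω).
The clique on [0, 2, 10, 11] has size 4, forcing χ ≥ 4, and the coloring below uses 4 colors, so χ(G) = 4.
A valid 4-coloring: color 1: [2, 8]; color 2: [11]; color 3: [6, 10]; color 4: [0].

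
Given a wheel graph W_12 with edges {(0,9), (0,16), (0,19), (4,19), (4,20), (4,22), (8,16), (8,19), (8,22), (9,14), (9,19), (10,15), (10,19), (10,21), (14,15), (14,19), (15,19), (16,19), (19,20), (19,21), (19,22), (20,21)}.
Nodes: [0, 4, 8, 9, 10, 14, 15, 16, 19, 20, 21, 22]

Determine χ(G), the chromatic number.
Clique number ω(G) = 3 (lower bound: χ ≥ ω).
Odd cycle [0, 9, 14, 15, 10, 21, 20, 4, 22, 8, 16] needs 3 colors (χ ≥ 3).
Vertex 19 is adjacent to every vertex of [0, 4, 8, 9, 10, 14, 15, 16, 20, 21, 22], which already need 3 colors among themselves, so 19 needs a new color (χ ≥ 4).
The coloring below uses 4 colors, so χ(G) = 4.
A valid 4-coloring: color 1: [19]; color 2: [0, 8, 10, 14, 20]; color 3: [4, 9, 15, 16, 21]; color 4: [22].

χ(G) = 4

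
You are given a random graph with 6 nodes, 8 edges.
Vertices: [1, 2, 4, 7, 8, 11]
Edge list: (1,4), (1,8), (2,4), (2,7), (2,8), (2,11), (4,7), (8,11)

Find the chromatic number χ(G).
Clique number ω(G) = 3 (lower bound: χ ≥ ω).
The clique on [2, 8, 11] has size 3, forcing χ ≥ 3, and the coloring below uses 3 colors, so χ(G) = 3.
A valid 3-coloring: color 1: [1, 2]; color 2: [4, 8]; color 3: [7, 11].

χ(G) = 3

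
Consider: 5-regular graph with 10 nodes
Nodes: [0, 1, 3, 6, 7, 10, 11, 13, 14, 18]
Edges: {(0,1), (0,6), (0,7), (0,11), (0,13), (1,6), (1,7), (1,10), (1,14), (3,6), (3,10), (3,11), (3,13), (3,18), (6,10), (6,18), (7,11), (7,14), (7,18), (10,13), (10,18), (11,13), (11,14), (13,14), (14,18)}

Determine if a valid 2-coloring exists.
The clique on vertices [3, 6, 10, 18] has size 4 > 2, so it alone needs 4 colors.

No, G is not 2-colorable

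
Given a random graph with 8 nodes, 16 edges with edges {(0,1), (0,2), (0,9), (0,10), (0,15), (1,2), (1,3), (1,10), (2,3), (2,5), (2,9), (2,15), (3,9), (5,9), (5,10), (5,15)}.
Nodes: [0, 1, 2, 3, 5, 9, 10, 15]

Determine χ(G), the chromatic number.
χ(G) = 3

Clique number ω(G) = 3 (lower bound: χ ≥ ω).
The clique on [0, 1, 2] has size 3, forcing χ ≥ 3, and the coloring below uses 3 colors, so χ(G) = 3.
A valid 3-coloring: color 1: [2, 10]; color 2: [0, 3, 5]; color 3: [1, 9, 15].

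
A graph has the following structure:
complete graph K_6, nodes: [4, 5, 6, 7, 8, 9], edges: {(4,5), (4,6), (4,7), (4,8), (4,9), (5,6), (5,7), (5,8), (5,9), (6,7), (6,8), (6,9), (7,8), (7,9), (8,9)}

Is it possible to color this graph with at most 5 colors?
The clique on vertices [4, 5, 6, 7, 8, 9] has size 6 > 5, so it alone needs 6 colors.

No, G is not 5-colorable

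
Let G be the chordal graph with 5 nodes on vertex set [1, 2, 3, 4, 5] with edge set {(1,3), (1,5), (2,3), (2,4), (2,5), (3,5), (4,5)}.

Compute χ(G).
χ(G) = 3

Clique number ω(G) = 3 (lower bound: χ ≥ ω).
The clique on [1, 3, 5] has size 3, forcing χ ≥ 3, and the coloring below uses 3 colors, so χ(G) = 3.
A valid 3-coloring: color 1: [5]; color 2: [1, 2]; color 3: [3, 4].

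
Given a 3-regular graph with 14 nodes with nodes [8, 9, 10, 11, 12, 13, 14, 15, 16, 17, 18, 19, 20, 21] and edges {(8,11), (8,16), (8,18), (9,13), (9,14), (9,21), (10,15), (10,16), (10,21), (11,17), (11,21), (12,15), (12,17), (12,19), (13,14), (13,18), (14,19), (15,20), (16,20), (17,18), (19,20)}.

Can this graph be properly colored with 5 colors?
A valid 5-coloring: color 1: [11, 14, 15, 16, 18]; color 2: [8, 12, 13, 20, 21]; color 3: [9, 10, 17, 19].
(χ(G) = 3 ≤ 5.)

Yes, G is 5-colorable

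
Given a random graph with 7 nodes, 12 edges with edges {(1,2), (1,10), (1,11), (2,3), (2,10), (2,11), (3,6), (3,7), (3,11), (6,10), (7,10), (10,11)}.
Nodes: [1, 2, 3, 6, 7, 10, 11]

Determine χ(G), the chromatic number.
χ(G) = 4

Clique number ω(G) = 4 (lower bound: χ ≥ ω).
The clique on [1, 2, 10, 11] has size 4, forcing χ ≥ 4, and the coloring below uses 4 colors, so χ(G) = 4.
A valid 4-coloring: color 1: [3, 10]; color 2: [2, 6, 7]; color 3: [11]; color 4: [1].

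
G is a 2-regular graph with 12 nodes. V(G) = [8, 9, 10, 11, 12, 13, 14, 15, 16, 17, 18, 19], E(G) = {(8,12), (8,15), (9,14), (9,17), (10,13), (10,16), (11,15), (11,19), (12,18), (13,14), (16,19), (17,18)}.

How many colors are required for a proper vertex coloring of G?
Clique number ω(G) = 2 (lower bound: χ ≥ ω).
The graph is bipartite (no odd cycle), so 2 colors suffice: χ(G) = 2.
A valid 2-coloring: color 1: [10, 12, 14, 15, 17, 19]; color 2: [8, 9, 11, 13, 16, 18].

χ(G) = 2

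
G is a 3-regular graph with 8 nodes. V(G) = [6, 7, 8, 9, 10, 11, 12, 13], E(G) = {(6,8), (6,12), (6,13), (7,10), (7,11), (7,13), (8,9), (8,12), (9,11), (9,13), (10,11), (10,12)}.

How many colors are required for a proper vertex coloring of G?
Clique number ω(G) = 3 (lower bound: χ ≥ ω).
The clique on [6, 8, 12] has size 3, forcing χ ≥ 3, and the coloring below uses 3 colors, so χ(G) = 3.
A valid 3-coloring: color 1: [8, 10, 13]; color 2: [7, 9, 12]; color 3: [6, 11].

χ(G) = 3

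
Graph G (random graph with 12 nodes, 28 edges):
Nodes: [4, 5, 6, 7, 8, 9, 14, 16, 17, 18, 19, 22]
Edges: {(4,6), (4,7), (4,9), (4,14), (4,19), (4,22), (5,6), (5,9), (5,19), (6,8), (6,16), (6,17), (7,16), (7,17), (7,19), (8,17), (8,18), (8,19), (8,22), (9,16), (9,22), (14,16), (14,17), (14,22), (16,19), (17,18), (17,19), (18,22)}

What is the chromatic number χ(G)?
χ(G) = 4

Clique number ω(G) = 3 (lower bound: χ ≥ ω).
Suppose a proper 3-coloring c exists. The clique [4, 7, 19] takes 3 distinct colors; by symmetry let c(4) = 1, c(7) = 2, c(19) = 3.
- Vertex 17: neighbors [7, 19] already have colors [2, 3] ⇒ c(17) = 1.
- Vertex 8: neighbors [17, 19] already have colors [1, 3] ⇒ c(8) = 2.
- Vertex 16: neighbors [7, 19] already have colors [2, 3] ⇒ c(16) = 1.
- Vertex 22: neighbors [4, 8] already have colors [1, 2] ⇒ c(22) = 3.
- Vertex 18: neighbors [17, 8, 22] already have colors [1, 2, 3] — all 3 colors blocked. Contradiction.
The forced assignments end in a contradiction, so G has no proper 3-coloring (χ ≥ 4).
The coloring below uses 4 colors, so χ(G) = 4.
A valid 4-coloring: color 1: [4, 5, 16, 17]; color 2: [6, 19, 22]; color 3: [7, 8, 9, 14]; color 4: [18].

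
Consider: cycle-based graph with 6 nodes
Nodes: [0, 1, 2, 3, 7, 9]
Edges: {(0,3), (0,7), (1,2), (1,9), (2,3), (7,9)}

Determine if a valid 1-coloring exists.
Edge (0,3) forces its endpoints to differ, so 1 color is not enough.

No, G is not 1-colorable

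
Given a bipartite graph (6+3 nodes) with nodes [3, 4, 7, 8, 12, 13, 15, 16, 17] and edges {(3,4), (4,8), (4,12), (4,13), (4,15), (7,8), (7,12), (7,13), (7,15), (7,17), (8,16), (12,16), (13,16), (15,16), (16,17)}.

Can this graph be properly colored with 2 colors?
Yes, G is 2-colorable

A valid 2-coloring: color 1: [4, 7, 16]; color 2: [3, 8, 12, 13, 15, 17].
(χ(G) = 2 ≤ 2.)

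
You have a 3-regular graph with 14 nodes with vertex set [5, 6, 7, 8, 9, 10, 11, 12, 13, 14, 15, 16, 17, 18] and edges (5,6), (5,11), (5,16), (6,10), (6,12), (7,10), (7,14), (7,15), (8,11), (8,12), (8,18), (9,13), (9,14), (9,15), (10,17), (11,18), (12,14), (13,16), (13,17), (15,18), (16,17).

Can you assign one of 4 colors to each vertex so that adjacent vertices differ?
A valid 4-coloring: color 1: [6, 7, 8, 9, 17]; color 2: [5, 10, 12, 13, 18]; color 3: [11, 14, 15, 16].
(χ(G) = 3 ≤ 4.)

Yes, G is 4-colorable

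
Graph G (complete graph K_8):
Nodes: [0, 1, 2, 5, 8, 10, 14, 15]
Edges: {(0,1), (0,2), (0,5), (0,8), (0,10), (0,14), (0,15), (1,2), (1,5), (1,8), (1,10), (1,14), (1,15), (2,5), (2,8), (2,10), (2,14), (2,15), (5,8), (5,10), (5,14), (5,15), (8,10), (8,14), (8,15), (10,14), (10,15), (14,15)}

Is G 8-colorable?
Yes, G is 8-colorable

A valid 8-coloring: color 1: [5]; color 2: [15]; color 3: [8]; color 4: [14]; color 5: [0]; color 6: [2]; color 7: [10]; color 8: [1].
(χ(G) = 8 ≤ 8.)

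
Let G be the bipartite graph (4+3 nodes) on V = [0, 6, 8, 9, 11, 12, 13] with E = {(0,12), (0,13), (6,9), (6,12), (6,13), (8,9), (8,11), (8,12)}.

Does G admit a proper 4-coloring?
A valid 4-coloring: color 1: [9, 11, 12, 13]; color 2: [0, 6, 8].
(χ(G) = 2 ≤ 4.)

Yes, G is 4-colorable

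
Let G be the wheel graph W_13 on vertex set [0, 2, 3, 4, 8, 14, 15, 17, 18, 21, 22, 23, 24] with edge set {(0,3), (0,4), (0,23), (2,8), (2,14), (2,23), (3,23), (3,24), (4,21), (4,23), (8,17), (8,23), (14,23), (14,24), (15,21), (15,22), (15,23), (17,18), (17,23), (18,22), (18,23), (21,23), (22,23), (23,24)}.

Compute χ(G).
Clique number ω(G) = 3 (lower bound: χ ≥ ω).
The clique on [0, 3, 23] has size 3, forcing χ ≥ 3, and the coloring below uses 3 colors, so χ(G) = 3.
A valid 3-coloring: color 1: [23]; color 2: [0, 2, 17, 21, 22, 24]; color 3: [3, 4, 8, 14, 15, 18].

χ(G) = 3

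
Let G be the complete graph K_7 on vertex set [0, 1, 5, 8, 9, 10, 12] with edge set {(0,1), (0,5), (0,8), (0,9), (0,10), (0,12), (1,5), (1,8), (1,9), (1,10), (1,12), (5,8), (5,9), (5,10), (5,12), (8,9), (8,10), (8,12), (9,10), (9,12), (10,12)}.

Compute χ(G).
Clique number ω(G) = 7 (lower bound: χ ≥ ω).
The clique on [0, 1, 5, 8, 9, 10, 12] has size 7, forcing χ ≥ 7, and the coloring below uses 7 colors, so χ(G) = 7.
A valid 7-coloring: color 1: [9]; color 2: [12]; color 3: [5]; color 4: [0]; color 5: [1]; color 6: [10]; color 7: [8].

χ(G) = 7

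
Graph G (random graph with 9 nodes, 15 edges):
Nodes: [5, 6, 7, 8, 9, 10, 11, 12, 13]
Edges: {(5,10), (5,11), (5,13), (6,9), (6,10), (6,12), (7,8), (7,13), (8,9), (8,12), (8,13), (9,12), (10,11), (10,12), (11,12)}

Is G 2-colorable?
No, G is not 2-colorable

The clique on vertices [7, 8, 13] has size 3 > 2, so it alone needs 3 colors.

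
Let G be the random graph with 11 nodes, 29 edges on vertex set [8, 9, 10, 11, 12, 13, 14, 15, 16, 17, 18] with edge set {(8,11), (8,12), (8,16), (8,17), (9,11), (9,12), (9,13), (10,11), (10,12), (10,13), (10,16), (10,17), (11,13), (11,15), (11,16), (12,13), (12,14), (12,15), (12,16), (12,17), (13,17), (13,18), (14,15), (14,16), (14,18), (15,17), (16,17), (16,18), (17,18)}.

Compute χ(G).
χ(G) = 4

Clique number ω(G) = 4 (lower bound: χ ≥ ω).
The clique on [8, 12, 16, 17] has size 4, forcing χ ≥ 4, and the coloring below uses 4 colors, so χ(G) = 4.
A valid 4-coloring: color 1: [11, 12, 18]; color 2: [9, 14, 17]; color 3: [13, 15, 16]; color 4: [8, 10].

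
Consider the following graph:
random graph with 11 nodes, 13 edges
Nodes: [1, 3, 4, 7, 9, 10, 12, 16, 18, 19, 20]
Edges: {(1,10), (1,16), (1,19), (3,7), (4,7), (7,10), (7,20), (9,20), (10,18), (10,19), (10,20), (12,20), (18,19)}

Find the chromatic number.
Clique number ω(G) = 3 (lower bound: χ ≥ ω).
The clique on [1, 10, 19] has size 3, forcing χ ≥ 3, and the coloring below uses 3 colors, so χ(G) = 3.
A valid 3-coloring: color 1: [3, 4, 9, 10, 12, 16]; color 2: [7, 19]; color 3: [1, 18, 20].

χ(G) = 3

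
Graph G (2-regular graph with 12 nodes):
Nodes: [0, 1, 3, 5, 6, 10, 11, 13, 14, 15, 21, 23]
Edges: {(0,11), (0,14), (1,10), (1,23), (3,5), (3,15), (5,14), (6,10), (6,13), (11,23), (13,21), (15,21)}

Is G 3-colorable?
A valid 3-coloring: color 1: [1, 3, 6, 11, 14, 21]; color 2: [0, 5, 10, 13, 15, 23].
(χ(G) = 2 ≤ 3.)

Yes, G is 3-colorable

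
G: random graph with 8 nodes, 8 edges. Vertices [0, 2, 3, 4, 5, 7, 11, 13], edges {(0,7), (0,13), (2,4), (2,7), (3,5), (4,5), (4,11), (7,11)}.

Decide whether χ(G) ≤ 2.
A valid 2-coloring: color 1: [3, 4, 7, 13]; color 2: [0, 2, 5, 11].
(χ(G) = 2 ≤ 2.)

Yes, G is 2-colorable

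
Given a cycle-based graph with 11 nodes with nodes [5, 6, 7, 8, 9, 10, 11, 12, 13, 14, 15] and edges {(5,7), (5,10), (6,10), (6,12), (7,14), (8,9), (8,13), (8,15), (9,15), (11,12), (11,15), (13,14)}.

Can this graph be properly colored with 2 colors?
No, G is not 2-colorable

The clique on vertices [8, 9, 15] has size 3 > 2, so it alone needs 3 colors.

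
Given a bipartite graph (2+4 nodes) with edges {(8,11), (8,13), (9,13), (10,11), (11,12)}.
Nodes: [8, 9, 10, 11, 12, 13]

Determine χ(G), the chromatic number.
Clique number ω(G) = 2 (lower bound: χ ≥ ω).
The graph is bipartite (no odd cycle), so 2 colors suffice: χ(G) = 2.
A valid 2-coloring: color 1: [11, 13]; color 2: [8, 9, 10, 12].

χ(G) = 2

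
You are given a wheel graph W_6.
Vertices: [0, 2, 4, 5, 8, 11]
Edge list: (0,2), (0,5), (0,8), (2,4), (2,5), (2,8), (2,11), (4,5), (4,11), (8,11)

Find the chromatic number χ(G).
χ(G) = 4

Clique number ω(G) = 3 (lower bound: χ ≥ ω).
Odd cycle [11, 8, 0, 5, 4] needs 3 colors (χ ≥ 3).
Vertex 2 is adjacent to every vertex of [0, 4, 5, 8, 11], which already need 3 colors among themselves, so 2 needs a new color (χ ≥ 4).
The coloring below uses 4 colors, so χ(G) = 4.
A valid 4-coloring: color 1: [2]; color 2: [5, 11]; color 3: [4, 8]; color 4: [0].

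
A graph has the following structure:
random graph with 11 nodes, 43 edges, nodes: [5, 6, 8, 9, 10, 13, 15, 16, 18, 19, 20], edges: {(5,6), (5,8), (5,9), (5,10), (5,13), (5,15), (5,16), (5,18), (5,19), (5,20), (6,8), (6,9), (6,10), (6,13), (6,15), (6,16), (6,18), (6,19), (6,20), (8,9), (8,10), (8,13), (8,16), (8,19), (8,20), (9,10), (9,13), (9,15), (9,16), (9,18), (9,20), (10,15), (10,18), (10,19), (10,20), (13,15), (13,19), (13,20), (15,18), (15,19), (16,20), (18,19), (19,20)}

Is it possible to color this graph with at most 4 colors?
No, G is not 4-colorable

The clique on vertices [5, 6, 8, 9, 16, 20] has size 6 > 4, so it alone needs 6 colors.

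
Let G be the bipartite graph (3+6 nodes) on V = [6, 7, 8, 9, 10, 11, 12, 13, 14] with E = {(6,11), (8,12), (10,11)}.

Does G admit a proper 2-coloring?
A valid 2-coloring: color 1: [7, 8, 9, 11, 13, 14]; color 2: [6, 10, 12].
(χ(G) = 2 ≤ 2.)

Yes, G is 2-colorable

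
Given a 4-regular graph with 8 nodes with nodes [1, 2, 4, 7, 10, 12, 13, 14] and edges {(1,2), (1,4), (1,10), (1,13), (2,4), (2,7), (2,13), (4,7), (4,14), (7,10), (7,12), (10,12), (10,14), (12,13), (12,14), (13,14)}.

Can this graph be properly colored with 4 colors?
Yes, G is 4-colorable

A valid 4-coloring: color 1: [2, 12]; color 2: [1, 7, 14]; color 3: [4, 10, 13].
(χ(G) = 3 ≤ 4.)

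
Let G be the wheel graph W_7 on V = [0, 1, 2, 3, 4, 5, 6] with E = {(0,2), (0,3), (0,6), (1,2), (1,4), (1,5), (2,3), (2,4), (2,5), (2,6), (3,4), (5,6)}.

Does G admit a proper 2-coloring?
The clique on vertices [0, 2, 3] has size 3 > 2, so it alone needs 3 colors.

No, G is not 2-colorable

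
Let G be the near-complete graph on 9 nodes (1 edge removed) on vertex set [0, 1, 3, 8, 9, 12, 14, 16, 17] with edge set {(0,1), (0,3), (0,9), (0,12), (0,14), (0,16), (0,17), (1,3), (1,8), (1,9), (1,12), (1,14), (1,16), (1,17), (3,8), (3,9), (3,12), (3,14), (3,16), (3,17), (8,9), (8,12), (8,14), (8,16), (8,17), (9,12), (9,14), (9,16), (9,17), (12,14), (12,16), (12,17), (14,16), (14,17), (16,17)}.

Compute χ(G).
Clique number ω(G) = 8 (lower bound: χ ≥ ω).
The clique on [0, 1, 3, 9, 12, 14, 16, 17] has size 8, forcing χ ≥ 8, and the coloring below uses 8 colors, so χ(G) = 8.
A valid 8-coloring: color 1: [1]; color 2: [17]; color 3: [9]; color 4: [12]; color 5: [14]; color 6: [16]; color 7: [3]; color 8: [0, 8].

χ(G) = 8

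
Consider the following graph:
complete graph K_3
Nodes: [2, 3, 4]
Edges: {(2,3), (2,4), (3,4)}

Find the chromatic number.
Clique number ω(G) = 3 (lower bound: χ ≥ ω).
The clique on [2, 3, 4] has size 3, forcing χ ≥ 3, and the coloring below uses 3 colors, so χ(G) = 3.
A valid 3-coloring: color 1: [4]; color 2: [2]; color 3: [3].

χ(G) = 3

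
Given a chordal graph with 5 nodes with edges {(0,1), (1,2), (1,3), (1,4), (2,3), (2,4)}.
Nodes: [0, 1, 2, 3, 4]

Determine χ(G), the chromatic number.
Clique number ω(G) = 3 (lower bound: χ ≥ ω).
The clique on [1, 2, 3] has size 3, forcing χ ≥ 3, and the coloring below uses 3 colors, so χ(G) = 3.
A valid 3-coloring: color 1: [1]; color 2: [0, 2]; color 3: [3, 4].

χ(G) = 3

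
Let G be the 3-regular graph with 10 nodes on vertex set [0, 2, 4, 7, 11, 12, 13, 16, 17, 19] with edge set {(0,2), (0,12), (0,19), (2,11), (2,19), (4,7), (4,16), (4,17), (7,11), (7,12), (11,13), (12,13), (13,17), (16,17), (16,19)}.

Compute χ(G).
Clique number ω(G) = 3 (lower bound: χ ≥ ω).
The clique on [0, 2, 19] has size 3, forcing χ ≥ 3, and the coloring below uses 3 colors, so χ(G) = 3.
A valid 3-coloring: color 1: [0, 4, 11]; color 2: [12, 17, 19]; color 3: [2, 7, 13, 16].

χ(G) = 3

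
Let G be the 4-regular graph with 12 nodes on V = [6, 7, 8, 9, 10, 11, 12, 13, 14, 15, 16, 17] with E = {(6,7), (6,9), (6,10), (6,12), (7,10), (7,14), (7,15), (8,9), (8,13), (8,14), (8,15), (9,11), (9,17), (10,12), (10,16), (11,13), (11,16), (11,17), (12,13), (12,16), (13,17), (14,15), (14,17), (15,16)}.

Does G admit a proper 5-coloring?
A valid 5-coloring: color 1: [7, 8, 12, 17]; color 2: [6, 11, 14]; color 3: [9, 10, 13, 15]; color 4: [16].
(χ(G) = 4 ≤ 5.)

Yes, G is 5-colorable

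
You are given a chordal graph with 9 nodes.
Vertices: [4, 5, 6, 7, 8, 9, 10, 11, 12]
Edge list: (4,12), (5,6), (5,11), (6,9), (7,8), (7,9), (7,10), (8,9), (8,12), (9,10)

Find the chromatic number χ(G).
Clique number ω(G) = 3 (lower bound: χ ≥ ω).
The clique on [7, 8, 9] has size 3, forcing χ ≥ 3, and the coloring below uses 3 colors, so χ(G) = 3.
A valid 3-coloring: color 1: [5, 9, 12]; color 2: [4, 6, 8, 10, 11]; color 3: [7].

χ(G) = 3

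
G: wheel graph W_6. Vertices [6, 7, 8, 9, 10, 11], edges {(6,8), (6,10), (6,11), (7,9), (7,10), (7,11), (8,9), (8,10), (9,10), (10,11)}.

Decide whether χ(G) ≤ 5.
A valid 5-coloring: color 1: [10]; color 2: [6, 9]; color 3: [8, 11]; color 4: [7].
(χ(G) = 4 ≤ 5.)

Yes, G is 5-colorable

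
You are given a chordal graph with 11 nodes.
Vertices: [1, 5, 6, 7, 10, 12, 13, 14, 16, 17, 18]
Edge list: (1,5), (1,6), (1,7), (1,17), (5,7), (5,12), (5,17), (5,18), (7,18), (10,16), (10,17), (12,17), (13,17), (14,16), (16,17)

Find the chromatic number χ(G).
χ(G) = 3

Clique number ω(G) = 3 (lower bound: χ ≥ ω).
The clique on [1, 5, 7] has size 3, forcing χ ≥ 3, and the coloring below uses 3 colors, so χ(G) = 3.
A valid 3-coloring: color 1: [6, 7, 14, 17]; color 2: [5, 13, 16]; color 3: [1, 10, 12, 18].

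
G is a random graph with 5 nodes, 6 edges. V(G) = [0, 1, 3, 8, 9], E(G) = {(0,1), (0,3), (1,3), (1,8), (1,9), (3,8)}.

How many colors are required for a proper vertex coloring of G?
χ(G) = 3

Clique number ω(G) = 3 (lower bound: χ ≥ ω).
The clique on [1, 3, 8] has size 3, forcing χ ≥ 3, and the coloring below uses 3 colors, so χ(G) = 3.
A valid 3-coloring: color 1: [1]; color 2: [3, 9]; color 3: [0, 8].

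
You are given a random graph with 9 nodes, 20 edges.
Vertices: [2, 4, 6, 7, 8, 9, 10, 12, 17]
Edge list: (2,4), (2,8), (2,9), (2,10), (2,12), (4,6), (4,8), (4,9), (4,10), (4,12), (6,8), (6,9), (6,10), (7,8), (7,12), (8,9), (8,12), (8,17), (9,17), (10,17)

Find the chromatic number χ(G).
Clique number ω(G) = 4 (lower bound: χ ≥ ω).
The clique on [2, 4, 8, 9] has size 4, forcing χ ≥ 4, and the coloring below uses 4 colors, so χ(G) = 4.
A valid 4-coloring: color 1: [8, 10]; color 2: [4, 7, 17]; color 3: [9, 12]; color 4: [2, 6].

χ(G) = 4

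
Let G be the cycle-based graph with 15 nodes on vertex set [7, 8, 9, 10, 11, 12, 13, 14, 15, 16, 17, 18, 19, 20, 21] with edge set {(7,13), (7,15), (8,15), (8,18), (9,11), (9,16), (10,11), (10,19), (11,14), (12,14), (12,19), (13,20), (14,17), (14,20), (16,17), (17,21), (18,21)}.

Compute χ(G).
Clique number ω(G) = 2 (lower bound: χ ≥ ω).
Odd cycle [21, 18, 8, 15, 7, 13, 20, 14, 17] needs 3 colors (χ ≥ 3).
The coloring below uses 3 colors, so χ(G) = 3.
A valid 3-coloring: color 1: [7, 8, 9, 10, 14, 21]; color 2: [11, 13, 15, 17, 18, 19]; color 3: [12, 16, 20].

χ(G) = 3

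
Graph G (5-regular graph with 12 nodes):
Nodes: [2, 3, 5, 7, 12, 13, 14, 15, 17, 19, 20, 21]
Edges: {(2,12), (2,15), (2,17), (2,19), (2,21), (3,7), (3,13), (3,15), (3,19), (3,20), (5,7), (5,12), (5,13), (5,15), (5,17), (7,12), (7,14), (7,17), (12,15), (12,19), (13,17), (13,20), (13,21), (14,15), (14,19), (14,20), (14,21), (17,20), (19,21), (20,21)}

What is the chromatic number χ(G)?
Clique number ω(G) = 3 (lower bound: χ ≥ ω).
Suppose a proper 3-coloring c exists. The clique [2, 12, 15] takes 3 distinct colors; by symmetry let c(2) = 1, c(12) = 2, c(15) = 3.
- Vertex 5: neighbors [12, 15] already have colors [2, 3] ⇒ c(5) = 1.
- Vertex 7: neighbors [5, 12] already have colors [1, 2] ⇒ c(7) = 3.
- Vertex 19: neighbors [2, 12] already have colors [1, 2] ⇒ c(19) = 3.
- Vertex 21: neighbors [2, 19] already have colors [1, 3] ⇒ c(21) = 2.
- Vertex 13: neighbors [5, 21] already have colors [1, 2] ⇒ c(13) = 3.
- Vertex 20: neighbors [21, 13] already have colors [2, 3] ⇒ c(20) = 1.
- Vertex 14: neighbors [20, 21, 7] already have colors [1, 2, 3] — all 3 colors blocked. Contradiction.
The forced assignments end in a contradiction, so G has no proper 3-coloring (χ ≥ 4).
The coloring below uses 4 colors, so χ(G) = 4.
A valid 4-coloring: color 1: [3, 12, 17, 21]; color 2: [7, 13, 15, 19]; color 3: [2, 5, 20]; color 4: [14].

χ(G) = 4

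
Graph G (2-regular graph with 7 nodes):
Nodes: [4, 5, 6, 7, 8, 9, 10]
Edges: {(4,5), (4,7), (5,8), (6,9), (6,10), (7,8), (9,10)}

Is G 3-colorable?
A valid 3-coloring: color 1: [5, 6, 7]; color 2: [4, 8, 10]; color 3: [9].
(χ(G) = 3 ≤ 3.)

Yes, G is 3-colorable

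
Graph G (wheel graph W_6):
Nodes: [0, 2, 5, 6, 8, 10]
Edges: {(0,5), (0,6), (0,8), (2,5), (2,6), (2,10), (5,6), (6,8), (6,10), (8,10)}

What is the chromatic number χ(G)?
χ(G) = 4

Clique number ω(G) = 3 (lower bound: χ ≥ ω).
Odd cycle [0, 5, 2, 10, 8] needs 3 colors (χ ≥ 3).
Vertex 6 is adjacent to every vertex of [0, 2, 5, 8, 10], which already need 3 colors among themselves, so 6 needs a new color (χ ≥ 4).
The coloring below uses 4 colors, so χ(G) = 4.
A valid 4-coloring: color 1: [6]; color 2: [0, 10]; color 3: [5, 8]; color 4: [2].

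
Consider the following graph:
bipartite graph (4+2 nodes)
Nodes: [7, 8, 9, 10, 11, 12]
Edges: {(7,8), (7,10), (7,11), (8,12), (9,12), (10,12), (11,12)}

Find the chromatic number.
χ(G) = 2

Clique number ω(G) = 2 (lower bound: χ ≥ ω).
The graph is bipartite (no odd cycle), so 2 colors suffice: χ(G) = 2.
A valid 2-coloring: color 1: [7, 12]; color 2: [8, 9, 10, 11].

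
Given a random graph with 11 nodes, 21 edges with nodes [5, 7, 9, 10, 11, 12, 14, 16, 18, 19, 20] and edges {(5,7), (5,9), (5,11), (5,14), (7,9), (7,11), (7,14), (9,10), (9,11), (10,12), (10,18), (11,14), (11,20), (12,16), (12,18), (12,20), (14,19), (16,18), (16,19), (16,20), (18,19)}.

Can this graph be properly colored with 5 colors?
Yes, G is 5-colorable

A valid 5-coloring: color 1: [10, 11, 16]; color 2: [9, 14, 18, 20]; color 3: [7, 12, 19]; color 4: [5].
(χ(G) = 4 ≤ 5.)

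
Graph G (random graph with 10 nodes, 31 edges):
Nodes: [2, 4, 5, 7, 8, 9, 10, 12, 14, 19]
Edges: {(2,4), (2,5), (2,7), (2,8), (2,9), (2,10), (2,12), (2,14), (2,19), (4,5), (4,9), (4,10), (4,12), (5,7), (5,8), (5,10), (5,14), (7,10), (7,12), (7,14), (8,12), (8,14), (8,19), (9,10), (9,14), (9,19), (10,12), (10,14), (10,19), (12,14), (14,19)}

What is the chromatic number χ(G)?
χ(G) = 5

Clique number ω(G) = 5 (lower bound: χ ≥ ω).
The clique on [2, 9, 10, 14, 19] has size 5, forcing χ ≥ 5, and the coloring below uses 5 colors, so χ(G) = 5.
A valid 5-coloring: color 1: [2]; color 2: [4, 14]; color 3: [8, 10]; color 4: [5, 9, 12]; color 5: [7, 19].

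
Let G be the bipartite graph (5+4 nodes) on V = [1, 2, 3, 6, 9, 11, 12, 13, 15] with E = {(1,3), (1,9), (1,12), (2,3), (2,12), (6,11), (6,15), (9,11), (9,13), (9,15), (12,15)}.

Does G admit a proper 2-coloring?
Yes, G is 2-colorable

A valid 2-coloring: color 1: [3, 6, 9, 12]; color 2: [1, 2, 11, 13, 15].
(χ(G) = 2 ≤ 2.)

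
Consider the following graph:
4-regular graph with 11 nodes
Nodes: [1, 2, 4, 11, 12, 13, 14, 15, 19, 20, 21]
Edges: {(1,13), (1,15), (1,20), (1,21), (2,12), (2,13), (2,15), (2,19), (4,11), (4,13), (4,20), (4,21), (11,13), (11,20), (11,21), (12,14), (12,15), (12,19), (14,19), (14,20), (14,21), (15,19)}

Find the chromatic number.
χ(G) = 4

Clique number ω(G) = 4 (lower bound: χ ≥ ω).
The clique on [2, 12, 15, 19] has size 4, forcing χ ≥ 4, and the coloring below uses 4 colors, so χ(G) = 4.
A valid 4-coloring: color 1: [1, 2, 4, 14]; color 2: [11, 15]; color 3: [13, 19, 20, 21]; color 4: [12].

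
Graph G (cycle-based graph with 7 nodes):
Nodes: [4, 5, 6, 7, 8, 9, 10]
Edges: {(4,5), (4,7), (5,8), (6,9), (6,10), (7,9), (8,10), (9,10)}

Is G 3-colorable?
A valid 3-coloring: color 1: [4, 8, 9]; color 2: [5, 7, 10]; color 3: [6].
(χ(G) = 3 ≤ 3.)

Yes, G is 3-colorable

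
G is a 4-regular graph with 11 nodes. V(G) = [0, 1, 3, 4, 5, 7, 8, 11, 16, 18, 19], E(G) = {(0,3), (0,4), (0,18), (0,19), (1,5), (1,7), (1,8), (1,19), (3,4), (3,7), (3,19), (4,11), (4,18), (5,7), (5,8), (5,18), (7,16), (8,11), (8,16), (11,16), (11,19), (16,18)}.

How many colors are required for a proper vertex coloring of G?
χ(G) = 3

Clique number ω(G) = 3 (lower bound: χ ≥ ω).
The clique on [0, 4, 18] has size 3, forcing χ ≥ 3, and the coloring below uses 3 colors, so χ(G) = 3.
A valid 3-coloring: color 1: [0, 7, 8]; color 2: [1, 3, 11, 18]; color 3: [4, 5, 16, 19].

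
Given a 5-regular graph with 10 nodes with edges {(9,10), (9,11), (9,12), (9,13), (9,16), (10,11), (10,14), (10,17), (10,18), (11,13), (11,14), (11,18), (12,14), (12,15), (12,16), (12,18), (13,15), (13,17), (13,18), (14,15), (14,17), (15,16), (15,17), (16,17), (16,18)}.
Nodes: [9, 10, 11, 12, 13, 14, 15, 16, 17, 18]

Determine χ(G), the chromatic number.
Clique number ω(G) = 3 (lower bound: χ ≥ ω).
Suppose a proper 3-coloring c exists. The clique [9, 10, 11] takes 3 distinct colors; by symmetry let c(9) = 1, c(10) = 2, c(11) = 3.
- Vertex 13: neighbors [9, 11] already have colors [1, 3] ⇒ c(13) = 2.
- Vertex 14: neighbors [10, 11] already have colors [2, 3] ⇒ c(14) = 1.
- Vertex 15: neighbors [14, 13] already have colors [1, 2] ⇒ c(15) = 3.
- Vertex 17: neighbors [14, 10, 15] already have colors [1, 2, 3] — all 3 colors blocked. Contradiction.
The forced assignments end in a contradiction, so G has no proper 3-coloring (χ ≥ 4).
The coloring below uses 4 colors, so χ(G) = 4.
A valid 4-coloring: color 1: [11, 12, 17]; color 2: [10, 15]; color 3: [13, 14, 16]; color 4: [9, 18].

χ(G) = 4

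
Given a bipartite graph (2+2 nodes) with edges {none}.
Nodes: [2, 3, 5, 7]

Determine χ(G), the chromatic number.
χ(G) = 1

Clique number ω(G) = 1 (lower bound: χ ≥ ω).
The graph has no edges, so one color suffices: χ(G) = 1.
A valid 1-coloring: color 1: [2, 3, 5, 7].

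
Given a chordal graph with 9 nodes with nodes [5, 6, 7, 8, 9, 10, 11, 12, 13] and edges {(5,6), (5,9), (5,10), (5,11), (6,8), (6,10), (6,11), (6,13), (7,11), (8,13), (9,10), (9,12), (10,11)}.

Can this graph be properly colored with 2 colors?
No, G is not 2-colorable

The clique on vertices [5, 6, 10, 11] has size 4 > 2, so it alone needs 4 colors.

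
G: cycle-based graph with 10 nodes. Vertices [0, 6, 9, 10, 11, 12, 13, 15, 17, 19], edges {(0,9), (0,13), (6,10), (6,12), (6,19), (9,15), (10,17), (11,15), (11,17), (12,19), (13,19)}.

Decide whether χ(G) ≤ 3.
A valid 3-coloring: color 1: [6, 9, 13, 17]; color 2: [0, 10, 11, 19]; color 3: [12, 15].
(χ(G) = 3 ≤ 3.)

Yes, G is 3-colorable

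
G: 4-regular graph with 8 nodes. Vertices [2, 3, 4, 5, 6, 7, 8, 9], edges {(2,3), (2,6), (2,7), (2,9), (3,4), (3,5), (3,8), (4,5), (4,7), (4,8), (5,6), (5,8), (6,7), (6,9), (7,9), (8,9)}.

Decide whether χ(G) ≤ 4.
Yes, G is 4-colorable

A valid 4-coloring: color 1: [2, 4]; color 2: [5, 9]; color 3: [7, 8]; color 4: [3, 6].
(χ(G) = 4 ≤ 4.)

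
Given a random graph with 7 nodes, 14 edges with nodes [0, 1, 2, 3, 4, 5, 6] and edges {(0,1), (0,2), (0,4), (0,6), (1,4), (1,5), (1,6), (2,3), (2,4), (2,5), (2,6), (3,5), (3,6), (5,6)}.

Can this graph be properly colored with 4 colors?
A valid 4-coloring: color 1: [1, 2]; color 2: [4, 6]; color 3: [0, 5]; color 4: [3].
(χ(G) = 4 ≤ 4.)

Yes, G is 4-colorable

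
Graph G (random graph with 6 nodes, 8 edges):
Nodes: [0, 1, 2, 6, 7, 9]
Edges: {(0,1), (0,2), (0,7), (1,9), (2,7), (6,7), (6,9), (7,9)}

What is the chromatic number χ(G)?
Clique number ω(G) = 3 (lower bound: χ ≥ ω).
The clique on [0, 2, 7] has size 3, forcing χ ≥ 3, and the coloring below uses 3 colors, so χ(G) = 3.
A valid 3-coloring: color 1: [1, 7]; color 2: [0, 9]; color 3: [2, 6].

χ(G) = 3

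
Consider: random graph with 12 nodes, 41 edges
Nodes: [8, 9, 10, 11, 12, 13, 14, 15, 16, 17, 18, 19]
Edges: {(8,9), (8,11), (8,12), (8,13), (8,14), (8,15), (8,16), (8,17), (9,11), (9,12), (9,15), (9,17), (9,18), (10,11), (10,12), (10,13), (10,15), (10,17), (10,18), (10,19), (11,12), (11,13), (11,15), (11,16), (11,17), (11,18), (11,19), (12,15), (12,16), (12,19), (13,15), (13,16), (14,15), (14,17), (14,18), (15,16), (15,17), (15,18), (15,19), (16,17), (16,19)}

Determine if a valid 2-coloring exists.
No, G is not 2-colorable

The clique on vertices [8, 11, 15, 16, 17] has size 5 > 2, so it alone needs 5 colors.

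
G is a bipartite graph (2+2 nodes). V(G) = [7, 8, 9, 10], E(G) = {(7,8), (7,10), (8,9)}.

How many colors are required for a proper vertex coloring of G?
χ(G) = 2

Clique number ω(G) = 2 (lower bound: χ ≥ ω).
The graph is bipartite (no odd cycle), so 2 colors suffice: χ(G) = 2.
A valid 2-coloring: color 1: [7, 9]; color 2: [8, 10].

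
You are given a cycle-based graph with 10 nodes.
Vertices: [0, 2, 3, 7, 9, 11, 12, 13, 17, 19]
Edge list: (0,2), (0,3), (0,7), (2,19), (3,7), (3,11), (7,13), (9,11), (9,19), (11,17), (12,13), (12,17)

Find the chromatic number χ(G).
χ(G) = 3

Clique number ω(G) = 3 (lower bound: χ ≥ ω).
The clique on [0, 3, 7] has size 3, forcing χ ≥ 3, and the coloring below uses 3 colors, so χ(G) = 3.
A valid 3-coloring: color 1: [7, 11, 12, 19]; color 2: [0, 9, 13, 17]; color 3: [2, 3].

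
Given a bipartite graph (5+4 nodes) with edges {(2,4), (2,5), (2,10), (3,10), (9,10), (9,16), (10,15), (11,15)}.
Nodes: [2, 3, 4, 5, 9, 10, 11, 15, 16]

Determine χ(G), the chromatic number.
χ(G) = 2

Clique number ω(G) = 2 (lower bound: χ ≥ ω).
The graph is bipartite (no odd cycle), so 2 colors suffice: χ(G) = 2.
A valid 2-coloring: color 1: [4, 5, 10, 11, 16]; color 2: [2, 3, 9, 15].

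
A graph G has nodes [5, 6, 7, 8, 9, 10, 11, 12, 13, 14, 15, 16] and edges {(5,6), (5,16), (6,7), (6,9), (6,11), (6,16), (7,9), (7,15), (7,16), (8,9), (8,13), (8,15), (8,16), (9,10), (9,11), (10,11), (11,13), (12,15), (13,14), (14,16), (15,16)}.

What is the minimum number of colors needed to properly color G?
Clique number ω(G) = 3 (lower bound: χ ≥ ω).
The clique on [9, 10, 11] has size 3, forcing χ ≥ 3, and the coloring below uses 3 colors, so χ(G) = 3.
A valid 3-coloring: color 1: [9, 12, 13, 16]; color 2: [6, 10, 14, 15]; color 3: [5, 7, 8, 11].

χ(G) = 3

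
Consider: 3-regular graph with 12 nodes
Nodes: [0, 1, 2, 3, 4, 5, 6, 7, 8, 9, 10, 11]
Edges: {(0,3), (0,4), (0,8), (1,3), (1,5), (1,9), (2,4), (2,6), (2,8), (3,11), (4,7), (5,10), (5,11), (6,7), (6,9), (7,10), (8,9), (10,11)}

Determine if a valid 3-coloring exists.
A valid 3-coloring: color 1: [3, 4, 5, 6, 8]; color 2: [0, 2, 7, 9, 11]; color 3: [1, 10].
(χ(G) = 3 ≤ 3.)

Yes, G is 3-colorable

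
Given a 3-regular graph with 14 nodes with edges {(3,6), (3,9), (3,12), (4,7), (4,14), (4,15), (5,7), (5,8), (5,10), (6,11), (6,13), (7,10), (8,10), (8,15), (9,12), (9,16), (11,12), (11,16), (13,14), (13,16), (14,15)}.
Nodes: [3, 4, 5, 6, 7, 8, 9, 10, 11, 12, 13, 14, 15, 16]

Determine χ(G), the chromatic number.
χ(G) = 3

Clique number ω(G) = 3 (lower bound: χ ≥ ω).
The clique on [3, 9, 12] has size 3, forcing χ ≥ 3, and the coloring below uses 3 colors, so χ(G) = 3.
A valid 3-coloring: color 1: [3, 4, 5, 11, 13]; color 2: [6, 7, 8, 9, 14]; color 3: [10, 12, 15, 16].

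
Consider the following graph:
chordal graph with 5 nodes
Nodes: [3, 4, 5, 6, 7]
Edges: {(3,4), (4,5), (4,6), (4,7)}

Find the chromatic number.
Clique number ω(G) = 2 (lower bound: χ ≥ ω).
The graph is bipartite (no odd cycle), so 2 colors suffice: χ(G) = 2.
A valid 2-coloring: color 1: [4]; color 2: [3, 5, 6, 7].

χ(G) = 2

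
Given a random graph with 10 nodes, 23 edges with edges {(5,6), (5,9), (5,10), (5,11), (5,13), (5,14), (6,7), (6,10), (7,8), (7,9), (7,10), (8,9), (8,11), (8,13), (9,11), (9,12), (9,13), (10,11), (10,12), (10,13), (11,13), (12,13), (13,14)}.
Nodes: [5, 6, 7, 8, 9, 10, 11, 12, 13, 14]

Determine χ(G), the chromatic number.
χ(G) = 4

Clique number ω(G) = 4 (lower bound: χ ≥ ω).
The clique on [8, 9, 11, 13] has size 4, forcing χ ≥ 4, and the coloring below uses 4 colors, so χ(G) = 4.
A valid 4-coloring: color 1: [6, 13]; color 2: [9, 10, 14]; color 3: [5, 8, 12]; color 4: [7, 11].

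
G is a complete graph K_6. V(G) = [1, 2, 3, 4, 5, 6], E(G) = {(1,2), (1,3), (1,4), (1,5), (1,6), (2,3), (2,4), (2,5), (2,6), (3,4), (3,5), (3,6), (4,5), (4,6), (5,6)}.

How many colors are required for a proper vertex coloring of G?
χ(G) = 6

Clique number ω(G) = 6 (lower bound: χ ≥ ω).
The clique on [1, 2, 3, 4, 5, 6] has size 6, forcing χ ≥ 6, and the coloring below uses 6 colors, so χ(G) = 6.
A valid 6-coloring: color 1: [2]; color 2: [1]; color 3: [5]; color 4: [3]; color 5: [4]; color 6: [6].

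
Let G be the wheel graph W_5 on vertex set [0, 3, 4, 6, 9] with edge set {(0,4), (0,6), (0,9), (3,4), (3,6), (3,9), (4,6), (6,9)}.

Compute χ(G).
Clique number ω(G) = 3 (lower bound: χ ≥ ω).
The clique on [0, 6, 9] has size 3, forcing χ ≥ 3, and the coloring below uses 3 colors, so χ(G) = 3.
A valid 3-coloring: color 1: [6]; color 2: [4, 9]; color 3: [0, 3].

χ(G) = 3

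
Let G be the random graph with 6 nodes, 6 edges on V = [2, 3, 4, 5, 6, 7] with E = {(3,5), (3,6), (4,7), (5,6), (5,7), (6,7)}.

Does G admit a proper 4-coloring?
Yes, G is 4-colorable

A valid 4-coloring: color 1: [2, 3, 7]; color 2: [4, 6]; color 3: [5].
(χ(G) = 3 ≤ 4.)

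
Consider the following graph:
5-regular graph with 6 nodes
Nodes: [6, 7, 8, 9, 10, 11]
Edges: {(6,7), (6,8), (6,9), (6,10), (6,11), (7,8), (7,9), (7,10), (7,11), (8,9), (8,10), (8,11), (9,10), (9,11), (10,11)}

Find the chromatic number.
χ(G) = 6

Clique number ω(G) = 6 (lower bound: χ ≥ ω).
The clique on [6, 7, 8, 9, 10, 11] has size 6, forcing χ ≥ 6, and the coloring below uses 6 colors, so χ(G) = 6.
A valid 6-coloring: color 1: [10]; color 2: [11]; color 3: [8]; color 4: [6]; color 5: [9]; color 6: [7].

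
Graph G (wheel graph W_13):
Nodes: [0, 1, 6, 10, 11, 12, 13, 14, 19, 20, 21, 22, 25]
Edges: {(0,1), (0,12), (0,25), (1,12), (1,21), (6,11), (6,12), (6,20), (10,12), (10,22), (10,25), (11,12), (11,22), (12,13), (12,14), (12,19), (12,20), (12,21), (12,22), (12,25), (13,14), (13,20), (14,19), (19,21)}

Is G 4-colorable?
Yes, G is 4-colorable

A valid 4-coloring: color 1: [12]; color 2: [1, 6, 13, 19, 22, 25]; color 3: [0, 10, 11, 14, 20, 21].
(χ(G) = 3 ≤ 4.)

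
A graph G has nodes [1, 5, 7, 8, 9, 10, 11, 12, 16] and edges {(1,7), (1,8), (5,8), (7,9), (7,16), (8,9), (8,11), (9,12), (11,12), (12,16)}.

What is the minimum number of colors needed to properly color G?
χ(G) = 2

Clique number ω(G) = 2 (lower bound: χ ≥ ω).
The graph is bipartite (no odd cycle), so 2 colors suffice: χ(G) = 2.
A valid 2-coloring: color 1: [7, 8, 10, 12]; color 2: [1, 5, 9, 11, 16].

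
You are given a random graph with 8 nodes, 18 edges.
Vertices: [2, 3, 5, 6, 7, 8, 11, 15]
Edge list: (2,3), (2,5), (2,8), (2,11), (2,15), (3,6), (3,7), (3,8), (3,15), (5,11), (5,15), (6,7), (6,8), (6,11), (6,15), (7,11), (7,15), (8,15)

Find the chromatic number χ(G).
Clique number ω(G) = 4 (lower bound: χ ≥ ω).
The clique on [2, 3, 8, 15] has size 4, forcing χ ≥ 4, and the coloring below uses 4 colors, so χ(G) = 4.
A valid 4-coloring: color 1: [11, 15]; color 2: [2, 6]; color 3: [3, 5]; color 4: [7, 8].

χ(G) = 4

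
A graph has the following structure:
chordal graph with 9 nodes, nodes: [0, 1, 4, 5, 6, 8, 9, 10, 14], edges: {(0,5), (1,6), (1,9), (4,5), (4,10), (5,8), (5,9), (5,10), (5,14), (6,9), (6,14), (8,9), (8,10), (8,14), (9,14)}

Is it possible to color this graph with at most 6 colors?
Yes, G is 6-colorable

A valid 6-coloring: color 1: [5, 6]; color 2: [0, 9, 10]; color 3: [1, 4, 14]; color 4: [8].
(χ(G) = 4 ≤ 6.)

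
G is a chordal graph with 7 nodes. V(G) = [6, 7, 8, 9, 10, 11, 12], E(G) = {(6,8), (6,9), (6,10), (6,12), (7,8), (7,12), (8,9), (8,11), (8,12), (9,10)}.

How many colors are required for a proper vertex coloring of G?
χ(G) = 3

Clique number ω(G) = 3 (lower bound: χ ≥ ω).
The clique on [6, 8, 9] has size 3, forcing χ ≥ 3, and the coloring below uses 3 colors, so χ(G) = 3.
A valid 3-coloring: color 1: [8, 10]; color 2: [6, 7, 11]; color 3: [9, 12].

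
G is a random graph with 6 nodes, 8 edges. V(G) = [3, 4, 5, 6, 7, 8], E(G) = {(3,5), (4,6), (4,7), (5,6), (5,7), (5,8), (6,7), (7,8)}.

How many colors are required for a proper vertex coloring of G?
Clique number ω(G) = 3 (lower bound: χ ≥ ω).
The clique on [4, 6, 7] has size 3, forcing χ ≥ 3, and the coloring below uses 3 colors, so χ(G) = 3.
A valid 3-coloring: color 1: [3, 7]; color 2: [4, 5]; color 3: [6, 8].

χ(G) = 3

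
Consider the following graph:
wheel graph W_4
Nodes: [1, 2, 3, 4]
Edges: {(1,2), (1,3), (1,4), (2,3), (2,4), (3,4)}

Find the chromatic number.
χ(G) = 4

Clique number ω(G) = 4 (lower bound: χ ≥ ω).
The clique on [1, 2, 3, 4] has size 4, forcing χ ≥ 4, and the coloring below uses 4 colors, so χ(G) = 4.
A valid 4-coloring: color 1: [4]; color 2: [1]; color 3: [2]; color 4: [3].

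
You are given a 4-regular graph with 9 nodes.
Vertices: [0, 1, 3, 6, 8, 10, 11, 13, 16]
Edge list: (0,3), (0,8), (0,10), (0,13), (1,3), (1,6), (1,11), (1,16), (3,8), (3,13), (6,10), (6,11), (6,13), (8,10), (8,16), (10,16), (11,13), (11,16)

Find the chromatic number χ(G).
Clique number ω(G) = 3 (lower bound: χ ≥ ω).
The clique on [0, 8, 10] has size 3, forcing χ ≥ 3, and the coloring below uses 3 colors, so χ(G) = 3.
A valid 3-coloring: color 1: [3, 10, 11]; color 2: [0, 6, 16]; color 3: [1, 8, 13].

χ(G) = 3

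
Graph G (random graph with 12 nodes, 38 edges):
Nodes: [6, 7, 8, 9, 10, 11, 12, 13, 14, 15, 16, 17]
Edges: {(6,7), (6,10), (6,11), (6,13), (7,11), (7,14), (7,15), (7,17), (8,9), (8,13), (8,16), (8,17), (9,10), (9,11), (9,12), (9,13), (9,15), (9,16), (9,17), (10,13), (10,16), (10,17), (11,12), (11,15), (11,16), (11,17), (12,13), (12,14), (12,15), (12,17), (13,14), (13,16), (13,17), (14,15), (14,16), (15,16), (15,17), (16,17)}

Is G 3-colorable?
No, G is not 3-colorable

The clique on vertices [9, 11, 15, 16, 17] has size 5 > 3, so it alone needs 5 colors.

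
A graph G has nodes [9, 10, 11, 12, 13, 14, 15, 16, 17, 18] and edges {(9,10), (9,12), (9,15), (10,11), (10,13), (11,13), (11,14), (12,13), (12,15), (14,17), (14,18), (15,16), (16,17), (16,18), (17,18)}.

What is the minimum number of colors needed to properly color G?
Clique number ω(G) = 3 (lower bound: χ ≥ ω).
The clique on [9, 12, 15] has size 3, forcing χ ≥ 3, and the coloring below uses 3 colors, so χ(G) = 3.
A valid 3-coloring: color 1: [9, 11, 17]; color 2: [10, 12, 14, 16]; color 3: [13, 15, 18].

χ(G) = 3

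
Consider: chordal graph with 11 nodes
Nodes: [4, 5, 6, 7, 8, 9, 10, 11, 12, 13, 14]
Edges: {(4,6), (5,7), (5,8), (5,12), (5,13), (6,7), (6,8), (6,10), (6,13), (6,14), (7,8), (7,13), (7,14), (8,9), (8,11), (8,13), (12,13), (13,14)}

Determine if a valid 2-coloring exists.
No, G is not 2-colorable

The clique on vertices [5, 7, 8, 13] has size 4 > 2, so it alone needs 4 colors.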